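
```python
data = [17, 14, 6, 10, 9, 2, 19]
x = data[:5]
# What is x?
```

data has length 7. The slice data[:5] selects indices [0, 1, 2, 3, 4] (0->17, 1->14, 2->6, 3->10, 4->9), giving [17, 14, 6, 10, 9].

[17, 14, 6, 10, 9]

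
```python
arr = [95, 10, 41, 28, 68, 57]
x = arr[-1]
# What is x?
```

arr has length 6. Negative index -1 maps to positive index 6 + (-1) = 5. arr[5] = 57.

57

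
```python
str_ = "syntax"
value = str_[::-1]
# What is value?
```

str_ has length 6. The slice str_[::-1] selects indices [5, 4, 3, 2, 1, 0] (5->'x', 4->'a', 3->'t', 2->'n', 1->'y', 0->'s'), giving 'xatnys'.

'xatnys'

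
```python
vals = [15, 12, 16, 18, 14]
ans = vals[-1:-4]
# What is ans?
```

vals has length 5. The slice vals[-1:-4] resolves to an empty index range, so the result is [].

[]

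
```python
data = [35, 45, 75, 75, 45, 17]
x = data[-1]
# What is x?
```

data has length 6. Negative index -1 maps to positive index 6 + (-1) = 5. data[5] = 17.

17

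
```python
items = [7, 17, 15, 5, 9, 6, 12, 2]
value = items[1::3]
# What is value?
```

items has length 8. The slice items[1::3] selects indices [1, 4, 7] (1->17, 4->9, 7->2), giving [17, 9, 2].

[17, 9, 2]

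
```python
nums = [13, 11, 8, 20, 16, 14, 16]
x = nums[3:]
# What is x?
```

nums has length 7. The slice nums[3:] selects indices [3, 4, 5, 6] (3->20, 4->16, 5->14, 6->16), giving [20, 16, 14, 16].

[20, 16, 14, 16]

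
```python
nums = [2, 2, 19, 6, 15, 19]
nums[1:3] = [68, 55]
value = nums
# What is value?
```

nums starts as [2, 2, 19, 6, 15, 19] (length 6). The slice nums[1:3] covers indices [1, 2] with values [2, 19]. Replacing that slice with [68, 55] (same length) produces [2, 68, 55, 6, 15, 19].

[2, 68, 55, 6, 15, 19]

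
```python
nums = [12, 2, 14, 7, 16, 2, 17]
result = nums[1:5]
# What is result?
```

nums has length 7. The slice nums[1:5] selects indices [1, 2, 3, 4] (1->2, 2->14, 3->7, 4->16), giving [2, 14, 7, 16].

[2, 14, 7, 16]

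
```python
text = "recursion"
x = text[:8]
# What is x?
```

text has length 9. The slice text[:8] selects indices [0, 1, 2, 3, 4, 5, 6, 7] (0->'r', 1->'e', 2->'c', 3->'u', 4->'r', 5->'s', 6->'i', 7->'o'), giving 'recursio'.

'recursio'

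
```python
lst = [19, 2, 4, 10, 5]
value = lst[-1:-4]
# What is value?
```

lst has length 5. The slice lst[-1:-4] resolves to an empty index range, so the result is [].

[]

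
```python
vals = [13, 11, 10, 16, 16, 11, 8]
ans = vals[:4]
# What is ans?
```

vals has length 7. The slice vals[:4] selects indices [0, 1, 2, 3] (0->13, 1->11, 2->10, 3->16), giving [13, 11, 10, 16].

[13, 11, 10, 16]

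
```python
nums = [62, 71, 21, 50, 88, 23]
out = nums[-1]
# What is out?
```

nums has length 6. Negative index -1 maps to positive index 6 + (-1) = 5. nums[5] = 23.

23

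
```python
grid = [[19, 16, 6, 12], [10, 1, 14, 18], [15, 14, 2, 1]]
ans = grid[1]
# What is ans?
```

grid has 3 rows. Row 1 is [10, 1, 14, 18].

[10, 1, 14, 18]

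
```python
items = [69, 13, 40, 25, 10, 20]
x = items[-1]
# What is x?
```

items has length 6. Negative index -1 maps to positive index 6 + (-1) = 5. items[5] = 20.

20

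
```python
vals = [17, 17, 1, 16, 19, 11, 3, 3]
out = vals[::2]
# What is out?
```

vals has length 8. The slice vals[::2] selects indices [0, 2, 4, 6] (0->17, 2->1, 4->19, 6->3), giving [17, 1, 19, 3].

[17, 1, 19, 3]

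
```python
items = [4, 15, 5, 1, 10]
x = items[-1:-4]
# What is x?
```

items has length 5. The slice items[-1:-4] resolves to an empty index range, so the result is [].

[]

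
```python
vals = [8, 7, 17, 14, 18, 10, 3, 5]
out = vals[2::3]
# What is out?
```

vals has length 8. The slice vals[2::3] selects indices [2, 5] (2->17, 5->10), giving [17, 10].

[17, 10]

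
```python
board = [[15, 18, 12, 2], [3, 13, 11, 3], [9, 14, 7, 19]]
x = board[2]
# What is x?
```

board has 3 rows. Row 2 is [9, 14, 7, 19].

[9, 14, 7, 19]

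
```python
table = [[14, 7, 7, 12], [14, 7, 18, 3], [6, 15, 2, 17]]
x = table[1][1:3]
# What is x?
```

table[1] = [14, 7, 18, 3]. table[1] has length 4. The slice table[1][1:3] selects indices [1, 2] (1->7, 2->18), giving [7, 18].

[7, 18]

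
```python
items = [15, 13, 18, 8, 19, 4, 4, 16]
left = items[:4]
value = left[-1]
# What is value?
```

items has length 8. The slice items[:4] selects indices [0, 1, 2, 3] (0->15, 1->13, 2->18, 3->8), giving [15, 13, 18, 8]. So left = [15, 13, 18, 8]. Then left[-1] = 8.

8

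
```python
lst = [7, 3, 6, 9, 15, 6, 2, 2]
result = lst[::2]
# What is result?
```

lst has length 8. The slice lst[::2] selects indices [0, 2, 4, 6] (0->7, 2->6, 4->15, 6->2), giving [7, 6, 15, 2].

[7, 6, 15, 2]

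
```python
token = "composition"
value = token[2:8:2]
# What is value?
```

token has length 11. The slice token[2:8:2] selects indices [2, 4, 6] (2->'m', 4->'o', 6->'i'), giving 'moi'.

'moi'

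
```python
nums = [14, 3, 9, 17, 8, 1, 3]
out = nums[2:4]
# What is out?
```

nums has length 7. The slice nums[2:4] selects indices [2, 3] (2->9, 3->17), giving [9, 17].

[9, 17]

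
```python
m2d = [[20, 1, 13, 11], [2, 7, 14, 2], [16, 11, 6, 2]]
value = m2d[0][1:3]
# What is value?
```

m2d[0] = [20, 1, 13, 11]. m2d[0] has length 4. The slice m2d[0][1:3] selects indices [1, 2] (1->1, 2->13), giving [1, 13].

[1, 13]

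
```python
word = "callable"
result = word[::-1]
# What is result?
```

word has length 8. The slice word[::-1] selects indices [7, 6, 5, 4, 3, 2, 1, 0] (7->'e', 6->'l', 5->'b', 4->'a', 3->'l', 2->'l', 1->'a', 0->'c'), giving 'elballac'.

'elballac'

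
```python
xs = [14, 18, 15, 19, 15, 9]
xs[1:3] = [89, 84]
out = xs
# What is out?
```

xs starts as [14, 18, 15, 19, 15, 9] (length 6). The slice xs[1:3] covers indices [1, 2] with values [18, 15]. Replacing that slice with [89, 84] (same length) produces [14, 89, 84, 19, 15, 9].

[14, 89, 84, 19, 15, 9]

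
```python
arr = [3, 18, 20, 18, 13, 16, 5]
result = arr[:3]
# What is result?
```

arr has length 7. The slice arr[:3] selects indices [0, 1, 2] (0->3, 1->18, 2->20), giving [3, 18, 20].

[3, 18, 20]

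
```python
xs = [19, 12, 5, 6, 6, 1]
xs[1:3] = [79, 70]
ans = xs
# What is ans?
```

xs starts as [19, 12, 5, 6, 6, 1] (length 6). The slice xs[1:3] covers indices [1, 2] with values [12, 5]. Replacing that slice with [79, 70] (same length) produces [19, 79, 70, 6, 6, 1].

[19, 79, 70, 6, 6, 1]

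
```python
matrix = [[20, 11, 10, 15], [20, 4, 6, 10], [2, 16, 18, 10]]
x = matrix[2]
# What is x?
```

matrix has 3 rows. Row 2 is [2, 16, 18, 10].

[2, 16, 18, 10]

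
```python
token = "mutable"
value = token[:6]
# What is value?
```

token has length 7. The slice token[:6] selects indices [0, 1, 2, 3, 4, 5] (0->'m', 1->'u', 2->'t', 3->'a', 4->'b', 5->'l'), giving 'mutabl'.

'mutabl'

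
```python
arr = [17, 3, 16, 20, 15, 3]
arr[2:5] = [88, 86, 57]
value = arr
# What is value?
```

arr starts as [17, 3, 16, 20, 15, 3] (length 6). The slice arr[2:5] covers indices [2, 3, 4] with values [16, 20, 15]. Replacing that slice with [88, 86, 57] (same length) produces [17, 3, 88, 86, 57, 3].

[17, 3, 88, 86, 57, 3]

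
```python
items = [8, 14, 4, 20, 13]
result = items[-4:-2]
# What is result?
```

items has length 5. The slice items[-4:-2] selects indices [1, 2] (1->14, 2->4), giving [14, 4].

[14, 4]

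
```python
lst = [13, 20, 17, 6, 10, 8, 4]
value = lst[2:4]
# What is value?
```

lst has length 7. The slice lst[2:4] selects indices [2, 3] (2->17, 3->6), giving [17, 6].

[17, 6]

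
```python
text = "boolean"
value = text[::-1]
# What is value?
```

text has length 7. The slice text[::-1] selects indices [6, 5, 4, 3, 2, 1, 0] (6->'n', 5->'a', 4->'e', 3->'l', 2->'o', 1->'o', 0->'b'), giving 'naeloob'.

'naeloob'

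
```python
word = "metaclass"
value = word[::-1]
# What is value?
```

word has length 9. The slice word[::-1] selects indices [8, 7, 6, 5, 4, 3, 2, 1, 0] (8->'s', 7->'s', 6->'a', 5->'l', 4->'c', 3->'a', 2->'t', 1->'e', 0->'m'), giving 'ssalcatem'.

'ssalcatem'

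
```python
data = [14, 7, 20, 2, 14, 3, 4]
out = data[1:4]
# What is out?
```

data has length 7. The slice data[1:4] selects indices [1, 2, 3] (1->7, 2->20, 3->2), giving [7, 20, 2].

[7, 20, 2]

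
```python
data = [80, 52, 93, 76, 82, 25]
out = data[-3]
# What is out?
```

data has length 6. Negative index -3 maps to positive index 6 + (-3) = 3. data[3] = 76.

76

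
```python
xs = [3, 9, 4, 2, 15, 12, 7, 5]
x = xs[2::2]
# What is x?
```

xs has length 8. The slice xs[2::2] selects indices [2, 4, 6] (2->4, 4->15, 6->7), giving [4, 15, 7].

[4, 15, 7]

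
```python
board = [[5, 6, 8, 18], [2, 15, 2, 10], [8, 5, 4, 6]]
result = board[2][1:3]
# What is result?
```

board[2] = [8, 5, 4, 6]. board[2] has length 4. The slice board[2][1:3] selects indices [1, 2] (1->5, 2->4), giving [5, 4].

[5, 4]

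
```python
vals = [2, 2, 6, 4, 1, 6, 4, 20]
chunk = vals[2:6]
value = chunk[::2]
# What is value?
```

vals has length 8. The slice vals[2:6] selects indices [2, 3, 4, 5] (2->6, 3->4, 4->1, 5->6), giving [6, 4, 1, 6]. So chunk = [6, 4, 1, 6]. chunk has length 4. The slice chunk[::2] selects indices [0, 2] (0->6, 2->1), giving [6, 1].

[6, 1]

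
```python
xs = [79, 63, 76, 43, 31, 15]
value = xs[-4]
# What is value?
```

xs has length 6. Negative index -4 maps to positive index 6 + (-4) = 2. xs[2] = 76.

76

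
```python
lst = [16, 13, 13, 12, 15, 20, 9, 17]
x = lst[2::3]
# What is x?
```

lst has length 8. The slice lst[2::3] selects indices [2, 5] (2->13, 5->20), giving [13, 20].

[13, 20]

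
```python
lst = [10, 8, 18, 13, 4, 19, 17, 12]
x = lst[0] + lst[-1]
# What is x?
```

lst has length 8. lst[0] = 10.
lst has length 8. Negative index -1 maps to positive index 8 + (-1) = 7. lst[7] = 12.
Sum: 10 + 12 = 22.

22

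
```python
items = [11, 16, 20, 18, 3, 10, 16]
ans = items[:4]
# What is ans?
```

items has length 7. The slice items[:4] selects indices [0, 1, 2, 3] (0->11, 1->16, 2->20, 3->18), giving [11, 16, 20, 18].

[11, 16, 20, 18]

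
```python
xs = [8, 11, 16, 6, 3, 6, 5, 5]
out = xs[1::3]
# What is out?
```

xs has length 8. The slice xs[1::3] selects indices [1, 4, 7] (1->11, 4->3, 7->5), giving [11, 3, 5].

[11, 3, 5]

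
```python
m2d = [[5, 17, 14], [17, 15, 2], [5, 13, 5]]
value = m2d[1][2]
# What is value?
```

m2d[1] = [17, 15, 2]. Taking column 2 of that row yields 2.

2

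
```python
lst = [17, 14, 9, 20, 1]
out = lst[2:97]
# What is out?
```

lst has length 5. The slice lst[2:97] selects indices [2, 3, 4] (2->9, 3->20, 4->1), giving [9, 20, 1].

[9, 20, 1]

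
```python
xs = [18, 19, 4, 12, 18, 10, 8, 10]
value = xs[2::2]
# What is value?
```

xs has length 8. The slice xs[2::2] selects indices [2, 4, 6] (2->4, 4->18, 6->8), giving [4, 18, 8].

[4, 18, 8]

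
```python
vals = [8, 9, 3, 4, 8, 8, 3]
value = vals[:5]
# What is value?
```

vals has length 7. The slice vals[:5] selects indices [0, 1, 2, 3, 4] (0->8, 1->9, 2->3, 3->4, 4->8), giving [8, 9, 3, 4, 8].

[8, 9, 3, 4, 8]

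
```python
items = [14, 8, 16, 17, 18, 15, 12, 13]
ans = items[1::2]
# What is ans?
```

items has length 8. The slice items[1::2] selects indices [1, 3, 5, 7] (1->8, 3->17, 5->15, 7->13), giving [8, 17, 15, 13].

[8, 17, 15, 13]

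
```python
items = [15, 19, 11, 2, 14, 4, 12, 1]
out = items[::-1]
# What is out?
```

items has length 8. The slice items[::-1] selects indices [7, 6, 5, 4, 3, 2, 1, 0] (7->1, 6->12, 5->4, 4->14, 3->2, 2->11, 1->19, 0->15), giving [1, 12, 4, 14, 2, 11, 19, 15].

[1, 12, 4, 14, 2, 11, 19, 15]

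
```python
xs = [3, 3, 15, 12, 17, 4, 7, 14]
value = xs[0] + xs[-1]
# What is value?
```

xs has length 8. xs[0] = 3.
xs has length 8. Negative index -1 maps to positive index 8 + (-1) = 7. xs[7] = 14.
Sum: 3 + 14 = 17.

17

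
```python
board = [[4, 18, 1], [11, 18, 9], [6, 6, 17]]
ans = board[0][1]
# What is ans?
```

board[0] = [4, 18, 1]. Taking column 1 of that row yields 18.

18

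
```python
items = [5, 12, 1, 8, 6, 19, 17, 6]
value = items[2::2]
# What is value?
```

items has length 8. The slice items[2::2] selects indices [2, 4, 6] (2->1, 4->6, 6->17), giving [1, 6, 17].

[1, 6, 17]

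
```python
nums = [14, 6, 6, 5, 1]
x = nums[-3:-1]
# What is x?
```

nums has length 5. The slice nums[-3:-1] selects indices [2, 3] (2->6, 3->5), giving [6, 5].

[6, 5]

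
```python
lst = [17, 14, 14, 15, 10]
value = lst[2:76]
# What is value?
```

lst has length 5. The slice lst[2:76] selects indices [2, 3, 4] (2->14, 3->15, 4->10), giving [14, 15, 10].

[14, 15, 10]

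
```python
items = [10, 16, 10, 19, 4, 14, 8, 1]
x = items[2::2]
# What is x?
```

items has length 8. The slice items[2::2] selects indices [2, 4, 6] (2->10, 4->4, 6->8), giving [10, 4, 8].

[10, 4, 8]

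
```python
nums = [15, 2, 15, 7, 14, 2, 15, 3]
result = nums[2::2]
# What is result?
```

nums has length 8. The slice nums[2::2] selects indices [2, 4, 6] (2->15, 4->14, 6->15), giving [15, 14, 15].

[15, 14, 15]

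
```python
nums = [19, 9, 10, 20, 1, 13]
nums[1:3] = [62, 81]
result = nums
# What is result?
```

nums starts as [19, 9, 10, 20, 1, 13] (length 6). The slice nums[1:3] covers indices [1, 2] with values [9, 10]. Replacing that slice with [62, 81] (same length) produces [19, 62, 81, 20, 1, 13].

[19, 62, 81, 20, 1, 13]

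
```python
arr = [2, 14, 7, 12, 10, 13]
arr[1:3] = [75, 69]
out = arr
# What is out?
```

arr starts as [2, 14, 7, 12, 10, 13] (length 6). The slice arr[1:3] covers indices [1, 2] with values [14, 7]. Replacing that slice with [75, 69] (same length) produces [2, 75, 69, 12, 10, 13].

[2, 75, 69, 12, 10, 13]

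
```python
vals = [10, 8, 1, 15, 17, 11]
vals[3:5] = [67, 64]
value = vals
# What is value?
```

vals starts as [10, 8, 1, 15, 17, 11] (length 6). The slice vals[3:5] covers indices [3, 4] with values [15, 17]. Replacing that slice with [67, 64] (same length) produces [10, 8, 1, 67, 64, 11].

[10, 8, 1, 67, 64, 11]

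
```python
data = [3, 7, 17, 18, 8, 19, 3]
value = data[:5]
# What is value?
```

data has length 7. The slice data[:5] selects indices [0, 1, 2, 3, 4] (0->3, 1->7, 2->17, 3->18, 4->8), giving [3, 7, 17, 18, 8].

[3, 7, 17, 18, 8]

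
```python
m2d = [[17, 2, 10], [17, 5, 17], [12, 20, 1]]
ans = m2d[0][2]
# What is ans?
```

m2d[0] = [17, 2, 10]. Taking column 2 of that row yields 10.

10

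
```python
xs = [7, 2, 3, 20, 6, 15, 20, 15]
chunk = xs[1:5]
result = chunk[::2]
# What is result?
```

xs has length 8. The slice xs[1:5] selects indices [1, 2, 3, 4] (1->2, 2->3, 3->20, 4->6), giving [2, 3, 20, 6]. So chunk = [2, 3, 20, 6]. chunk has length 4. The slice chunk[::2] selects indices [0, 2] (0->2, 2->20), giving [2, 20].

[2, 20]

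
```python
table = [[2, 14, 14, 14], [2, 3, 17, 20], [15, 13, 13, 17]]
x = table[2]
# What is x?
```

table has 3 rows. Row 2 is [15, 13, 13, 17].

[15, 13, 13, 17]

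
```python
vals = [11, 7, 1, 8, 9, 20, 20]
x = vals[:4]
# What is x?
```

vals has length 7. The slice vals[:4] selects indices [0, 1, 2, 3] (0->11, 1->7, 2->1, 3->8), giving [11, 7, 1, 8].

[11, 7, 1, 8]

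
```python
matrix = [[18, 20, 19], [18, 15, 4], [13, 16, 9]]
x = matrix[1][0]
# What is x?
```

matrix[1] = [18, 15, 4]. Taking column 0 of that row yields 18.

18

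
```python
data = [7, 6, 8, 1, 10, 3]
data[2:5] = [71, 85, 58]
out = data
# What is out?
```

data starts as [7, 6, 8, 1, 10, 3] (length 6). The slice data[2:5] covers indices [2, 3, 4] with values [8, 1, 10]. Replacing that slice with [71, 85, 58] (same length) produces [7, 6, 71, 85, 58, 3].

[7, 6, 71, 85, 58, 3]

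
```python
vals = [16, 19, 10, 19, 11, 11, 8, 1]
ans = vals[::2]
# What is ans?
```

vals has length 8. The slice vals[::2] selects indices [0, 2, 4, 6] (0->16, 2->10, 4->11, 6->8), giving [16, 10, 11, 8].

[16, 10, 11, 8]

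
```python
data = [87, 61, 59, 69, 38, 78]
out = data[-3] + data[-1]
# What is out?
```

data has length 6. Negative index -3 maps to positive index 6 + (-3) = 3. data[3] = 69.
data has length 6. Negative index -1 maps to positive index 6 + (-1) = 5. data[5] = 78.
Sum: 69 + 78 = 147.

147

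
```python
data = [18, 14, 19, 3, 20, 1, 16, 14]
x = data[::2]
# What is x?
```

data has length 8. The slice data[::2] selects indices [0, 2, 4, 6] (0->18, 2->19, 4->20, 6->16), giving [18, 19, 20, 16].

[18, 19, 20, 16]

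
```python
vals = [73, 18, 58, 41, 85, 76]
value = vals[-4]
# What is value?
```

vals has length 6. Negative index -4 maps to positive index 6 + (-4) = 2. vals[2] = 58.

58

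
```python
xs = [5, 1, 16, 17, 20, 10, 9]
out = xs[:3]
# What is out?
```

xs has length 7. The slice xs[:3] selects indices [0, 1, 2] (0->5, 1->1, 2->16), giving [5, 1, 16].

[5, 1, 16]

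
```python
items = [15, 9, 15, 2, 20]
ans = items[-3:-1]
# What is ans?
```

items has length 5. The slice items[-3:-1] selects indices [2, 3] (2->15, 3->2), giving [15, 2].

[15, 2]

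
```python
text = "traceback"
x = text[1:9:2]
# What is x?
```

text has length 9. The slice text[1:9:2] selects indices [1, 3, 5, 7] (1->'r', 3->'c', 5->'b', 7->'c'), giving 'rcbc'.

'rcbc'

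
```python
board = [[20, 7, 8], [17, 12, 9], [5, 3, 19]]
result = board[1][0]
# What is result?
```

board[1] = [17, 12, 9]. Taking column 0 of that row yields 17.

17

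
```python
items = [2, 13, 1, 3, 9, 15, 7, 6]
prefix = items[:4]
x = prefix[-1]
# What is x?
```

items has length 8. The slice items[:4] selects indices [0, 1, 2, 3] (0->2, 1->13, 2->1, 3->3), giving [2, 13, 1, 3]. So prefix = [2, 13, 1, 3]. Then prefix[-1] = 3.

3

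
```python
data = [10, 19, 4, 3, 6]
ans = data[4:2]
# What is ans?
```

data has length 5. The slice data[4:2] resolves to an empty index range, so the result is [].

[]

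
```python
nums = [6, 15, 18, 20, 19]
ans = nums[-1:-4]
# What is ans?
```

nums has length 5. The slice nums[-1:-4] resolves to an empty index range, so the result is [].

[]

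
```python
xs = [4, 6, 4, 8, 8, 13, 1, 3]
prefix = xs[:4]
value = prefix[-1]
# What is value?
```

xs has length 8. The slice xs[:4] selects indices [0, 1, 2, 3] (0->4, 1->6, 2->4, 3->8), giving [4, 6, 4, 8]. So prefix = [4, 6, 4, 8]. Then prefix[-1] = 8.

8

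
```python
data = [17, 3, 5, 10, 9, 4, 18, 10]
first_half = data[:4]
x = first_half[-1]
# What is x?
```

data has length 8. The slice data[:4] selects indices [0, 1, 2, 3] (0->17, 1->3, 2->5, 3->10), giving [17, 3, 5, 10]. So first_half = [17, 3, 5, 10]. Then first_half[-1] = 10.

10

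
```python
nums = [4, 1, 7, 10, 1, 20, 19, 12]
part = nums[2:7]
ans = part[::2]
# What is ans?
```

nums has length 8. The slice nums[2:7] selects indices [2, 3, 4, 5, 6] (2->7, 3->10, 4->1, 5->20, 6->19), giving [7, 10, 1, 20, 19]. So part = [7, 10, 1, 20, 19]. part has length 5. The slice part[::2] selects indices [0, 2, 4] (0->7, 2->1, 4->19), giving [7, 1, 19].

[7, 1, 19]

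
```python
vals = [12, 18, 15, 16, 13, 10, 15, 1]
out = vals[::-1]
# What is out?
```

vals has length 8. The slice vals[::-1] selects indices [7, 6, 5, 4, 3, 2, 1, 0] (7->1, 6->15, 5->10, 4->13, 3->16, 2->15, 1->18, 0->12), giving [1, 15, 10, 13, 16, 15, 18, 12].

[1, 15, 10, 13, 16, 15, 18, 12]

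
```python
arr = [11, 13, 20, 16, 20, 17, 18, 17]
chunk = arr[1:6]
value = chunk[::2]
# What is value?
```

arr has length 8. The slice arr[1:6] selects indices [1, 2, 3, 4, 5] (1->13, 2->20, 3->16, 4->20, 5->17), giving [13, 20, 16, 20, 17]. So chunk = [13, 20, 16, 20, 17]. chunk has length 5. The slice chunk[::2] selects indices [0, 2, 4] (0->13, 2->16, 4->17), giving [13, 16, 17].

[13, 16, 17]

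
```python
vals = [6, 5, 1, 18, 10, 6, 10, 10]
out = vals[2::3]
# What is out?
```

vals has length 8. The slice vals[2::3] selects indices [2, 5] (2->1, 5->6), giving [1, 6].

[1, 6]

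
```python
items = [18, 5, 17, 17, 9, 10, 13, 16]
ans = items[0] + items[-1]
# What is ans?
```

items has length 8. items[0] = 18.
items has length 8. Negative index -1 maps to positive index 8 + (-1) = 7. items[7] = 16.
Sum: 18 + 16 = 34.

34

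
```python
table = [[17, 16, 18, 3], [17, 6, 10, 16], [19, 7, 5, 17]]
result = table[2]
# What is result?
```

table has 3 rows. Row 2 is [19, 7, 5, 17].

[19, 7, 5, 17]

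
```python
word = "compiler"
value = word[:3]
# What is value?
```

word has length 8. The slice word[:3] selects indices [0, 1, 2] (0->'c', 1->'o', 2->'m'), giving 'com'.

'com'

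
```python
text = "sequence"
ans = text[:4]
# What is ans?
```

text has length 8. The slice text[:4] selects indices [0, 1, 2, 3] (0->'s', 1->'e', 2->'q', 3->'u'), giving 'sequ'.

'sequ'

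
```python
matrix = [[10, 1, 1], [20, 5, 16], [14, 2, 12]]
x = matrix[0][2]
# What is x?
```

matrix[0] = [10, 1, 1]. Taking column 2 of that row yields 1.

1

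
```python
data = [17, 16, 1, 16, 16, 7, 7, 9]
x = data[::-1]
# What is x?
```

data has length 8. The slice data[::-1] selects indices [7, 6, 5, 4, 3, 2, 1, 0] (7->9, 6->7, 5->7, 4->16, 3->16, 2->1, 1->16, 0->17), giving [9, 7, 7, 16, 16, 1, 16, 17].

[9, 7, 7, 16, 16, 1, 16, 17]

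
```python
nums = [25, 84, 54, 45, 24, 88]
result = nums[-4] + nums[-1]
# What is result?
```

nums has length 6. Negative index -4 maps to positive index 6 + (-4) = 2. nums[2] = 54.
nums has length 6. Negative index -1 maps to positive index 6 + (-1) = 5. nums[5] = 88.
Sum: 54 + 88 = 142.

142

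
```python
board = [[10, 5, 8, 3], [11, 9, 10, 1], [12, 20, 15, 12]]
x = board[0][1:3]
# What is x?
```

board[0] = [10, 5, 8, 3]. board[0] has length 4. The slice board[0][1:3] selects indices [1, 2] (1->5, 2->8), giving [5, 8].

[5, 8]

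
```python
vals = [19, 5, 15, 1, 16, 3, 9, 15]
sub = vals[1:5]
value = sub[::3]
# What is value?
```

vals has length 8. The slice vals[1:5] selects indices [1, 2, 3, 4] (1->5, 2->15, 3->1, 4->16), giving [5, 15, 1, 16]. So sub = [5, 15, 1, 16]. sub has length 4. The slice sub[::3] selects indices [0, 3] (0->5, 3->16), giving [5, 16].

[5, 16]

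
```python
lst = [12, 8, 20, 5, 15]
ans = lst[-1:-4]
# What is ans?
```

lst has length 5. The slice lst[-1:-4] resolves to an empty index range, so the result is [].

[]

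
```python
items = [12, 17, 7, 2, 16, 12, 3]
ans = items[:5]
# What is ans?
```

items has length 7. The slice items[:5] selects indices [0, 1, 2, 3, 4] (0->12, 1->17, 2->7, 3->2, 4->16), giving [12, 17, 7, 2, 16].

[12, 17, 7, 2, 16]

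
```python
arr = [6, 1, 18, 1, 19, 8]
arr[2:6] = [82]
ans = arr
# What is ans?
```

arr starts as [6, 1, 18, 1, 19, 8] (length 6). The slice arr[2:6] covers indices [2, 3, 4, 5] with values [18, 1, 19, 8]. Replacing that slice with [82] (different length) produces [6, 1, 82].

[6, 1, 82]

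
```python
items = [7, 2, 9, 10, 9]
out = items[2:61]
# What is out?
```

items has length 5. The slice items[2:61] selects indices [2, 3, 4] (2->9, 3->10, 4->9), giving [9, 10, 9].

[9, 10, 9]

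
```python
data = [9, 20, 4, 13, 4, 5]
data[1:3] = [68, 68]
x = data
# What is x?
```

data starts as [9, 20, 4, 13, 4, 5] (length 6). The slice data[1:3] covers indices [1, 2] with values [20, 4]. Replacing that slice with [68, 68] (same length) produces [9, 68, 68, 13, 4, 5].

[9, 68, 68, 13, 4, 5]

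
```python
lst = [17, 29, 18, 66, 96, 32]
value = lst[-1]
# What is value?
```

lst has length 6. Negative index -1 maps to positive index 6 + (-1) = 5. lst[5] = 32.

32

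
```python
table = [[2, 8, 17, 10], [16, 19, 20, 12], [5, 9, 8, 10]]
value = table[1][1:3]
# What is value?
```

table[1] = [16, 19, 20, 12]. table[1] has length 4. The slice table[1][1:3] selects indices [1, 2] (1->19, 2->20), giving [19, 20].

[19, 20]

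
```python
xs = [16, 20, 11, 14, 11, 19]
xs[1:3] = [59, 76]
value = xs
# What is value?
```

xs starts as [16, 20, 11, 14, 11, 19] (length 6). The slice xs[1:3] covers indices [1, 2] with values [20, 11]. Replacing that slice with [59, 76] (same length) produces [16, 59, 76, 14, 11, 19].

[16, 59, 76, 14, 11, 19]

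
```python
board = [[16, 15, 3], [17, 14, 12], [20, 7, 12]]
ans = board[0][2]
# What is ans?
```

board[0] = [16, 15, 3]. Taking column 2 of that row yields 3.

3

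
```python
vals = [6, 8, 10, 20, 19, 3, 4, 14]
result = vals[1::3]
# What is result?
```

vals has length 8. The slice vals[1::3] selects indices [1, 4, 7] (1->8, 4->19, 7->14), giving [8, 19, 14].

[8, 19, 14]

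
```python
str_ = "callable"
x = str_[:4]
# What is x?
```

str_ has length 8. The slice str_[:4] selects indices [0, 1, 2, 3] (0->'c', 1->'a', 2->'l', 3->'l'), giving 'call'.

'call'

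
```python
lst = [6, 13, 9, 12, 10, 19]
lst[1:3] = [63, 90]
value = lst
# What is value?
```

lst starts as [6, 13, 9, 12, 10, 19] (length 6). The slice lst[1:3] covers indices [1, 2] with values [13, 9]. Replacing that slice with [63, 90] (same length) produces [6, 63, 90, 12, 10, 19].

[6, 63, 90, 12, 10, 19]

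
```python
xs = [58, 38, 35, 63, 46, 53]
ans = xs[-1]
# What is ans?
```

xs has length 6. Negative index -1 maps to positive index 6 + (-1) = 5. xs[5] = 53.

53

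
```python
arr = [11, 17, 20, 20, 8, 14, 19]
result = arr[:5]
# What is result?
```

arr has length 7. The slice arr[:5] selects indices [0, 1, 2, 3, 4] (0->11, 1->17, 2->20, 3->20, 4->8), giving [11, 17, 20, 20, 8].

[11, 17, 20, 20, 8]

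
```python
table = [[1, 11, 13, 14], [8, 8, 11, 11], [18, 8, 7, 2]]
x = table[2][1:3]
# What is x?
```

table[2] = [18, 8, 7, 2]. table[2] has length 4. The slice table[2][1:3] selects indices [1, 2] (1->8, 2->7), giving [8, 7].

[8, 7]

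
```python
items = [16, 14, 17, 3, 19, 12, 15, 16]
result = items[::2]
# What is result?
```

items has length 8. The slice items[::2] selects indices [0, 2, 4, 6] (0->16, 2->17, 4->19, 6->15), giving [16, 17, 19, 15].

[16, 17, 19, 15]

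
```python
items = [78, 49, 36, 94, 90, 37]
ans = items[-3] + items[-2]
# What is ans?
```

items has length 6. Negative index -3 maps to positive index 6 + (-3) = 3. items[3] = 94.
items has length 6. Negative index -2 maps to positive index 6 + (-2) = 4. items[4] = 90.
Sum: 94 + 90 = 184.

184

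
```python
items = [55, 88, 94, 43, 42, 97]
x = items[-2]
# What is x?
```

items has length 6. Negative index -2 maps to positive index 6 + (-2) = 4. items[4] = 42.

42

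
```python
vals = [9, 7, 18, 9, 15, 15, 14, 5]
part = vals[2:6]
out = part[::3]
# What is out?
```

vals has length 8. The slice vals[2:6] selects indices [2, 3, 4, 5] (2->18, 3->9, 4->15, 5->15), giving [18, 9, 15, 15]. So part = [18, 9, 15, 15]. part has length 4. The slice part[::3] selects indices [0, 3] (0->18, 3->15), giving [18, 15].

[18, 15]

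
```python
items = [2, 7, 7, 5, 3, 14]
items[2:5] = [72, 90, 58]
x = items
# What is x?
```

items starts as [2, 7, 7, 5, 3, 14] (length 6). The slice items[2:5] covers indices [2, 3, 4] with values [7, 5, 3]. Replacing that slice with [72, 90, 58] (same length) produces [2, 7, 72, 90, 58, 14].

[2, 7, 72, 90, 58, 14]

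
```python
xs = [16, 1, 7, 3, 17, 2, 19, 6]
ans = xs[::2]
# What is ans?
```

xs has length 8. The slice xs[::2] selects indices [0, 2, 4, 6] (0->16, 2->7, 4->17, 6->19), giving [16, 7, 17, 19].

[16, 7, 17, 19]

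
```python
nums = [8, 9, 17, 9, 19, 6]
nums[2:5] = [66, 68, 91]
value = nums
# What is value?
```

nums starts as [8, 9, 17, 9, 19, 6] (length 6). The slice nums[2:5] covers indices [2, 3, 4] with values [17, 9, 19]. Replacing that slice with [66, 68, 91] (same length) produces [8, 9, 66, 68, 91, 6].

[8, 9, 66, 68, 91, 6]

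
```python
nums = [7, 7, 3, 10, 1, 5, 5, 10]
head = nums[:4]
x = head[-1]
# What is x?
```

nums has length 8. The slice nums[:4] selects indices [0, 1, 2, 3] (0->7, 1->7, 2->3, 3->10), giving [7, 7, 3, 10]. So head = [7, 7, 3, 10]. Then head[-1] = 10.

10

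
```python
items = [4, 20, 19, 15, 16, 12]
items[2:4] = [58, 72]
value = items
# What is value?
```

items starts as [4, 20, 19, 15, 16, 12] (length 6). The slice items[2:4] covers indices [2, 3] with values [19, 15]. Replacing that slice with [58, 72] (same length) produces [4, 20, 58, 72, 16, 12].

[4, 20, 58, 72, 16, 12]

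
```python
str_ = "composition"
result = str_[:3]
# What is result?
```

str_ has length 11. The slice str_[:3] selects indices [0, 1, 2] (0->'c', 1->'o', 2->'m'), giving 'com'.

'com'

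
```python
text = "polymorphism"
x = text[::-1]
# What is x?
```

text has length 12. The slice text[::-1] selects indices [11, 10, 9, 8, 7, 6, 5, 4, 3, 2, 1, 0] (11->'m', 10->'s', 9->'i', 8->'h', 7->'p', 6->'r', 5->'o', 4->'m', 3->'y', 2->'l', 1->'o', 0->'p'), giving 'msihpromylop'.

'msihpromylop'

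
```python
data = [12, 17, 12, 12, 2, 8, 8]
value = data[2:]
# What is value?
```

data has length 7. The slice data[2:] selects indices [2, 3, 4, 5, 6] (2->12, 3->12, 4->2, 5->8, 6->8), giving [12, 12, 2, 8, 8].

[12, 12, 2, 8, 8]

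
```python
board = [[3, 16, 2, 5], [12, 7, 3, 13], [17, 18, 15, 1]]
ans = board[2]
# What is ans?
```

board has 3 rows. Row 2 is [17, 18, 15, 1].

[17, 18, 15, 1]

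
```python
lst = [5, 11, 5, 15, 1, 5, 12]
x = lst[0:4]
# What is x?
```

lst has length 7. The slice lst[0:4] selects indices [0, 1, 2, 3] (0->5, 1->11, 2->5, 3->15), giving [5, 11, 5, 15].

[5, 11, 5, 15]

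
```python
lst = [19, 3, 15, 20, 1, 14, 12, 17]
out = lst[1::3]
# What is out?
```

lst has length 8. The slice lst[1::3] selects indices [1, 4, 7] (1->3, 4->1, 7->17), giving [3, 1, 17].

[3, 1, 17]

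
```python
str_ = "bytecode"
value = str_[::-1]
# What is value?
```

str_ has length 8. The slice str_[::-1] selects indices [7, 6, 5, 4, 3, 2, 1, 0] (7->'e', 6->'d', 5->'o', 4->'c', 3->'e', 2->'t', 1->'y', 0->'b'), giving 'edocetyb'.

'edocetyb'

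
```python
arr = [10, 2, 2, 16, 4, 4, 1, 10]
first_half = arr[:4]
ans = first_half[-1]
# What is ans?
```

arr has length 8. The slice arr[:4] selects indices [0, 1, 2, 3] (0->10, 1->2, 2->2, 3->16), giving [10, 2, 2, 16]. So first_half = [10, 2, 2, 16]. Then first_half[-1] = 16.

16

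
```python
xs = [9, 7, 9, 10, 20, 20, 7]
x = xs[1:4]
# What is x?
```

xs has length 7. The slice xs[1:4] selects indices [1, 2, 3] (1->7, 2->9, 3->10), giving [7, 9, 10].

[7, 9, 10]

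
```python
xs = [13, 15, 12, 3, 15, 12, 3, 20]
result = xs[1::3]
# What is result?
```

xs has length 8. The slice xs[1::3] selects indices [1, 4, 7] (1->15, 4->15, 7->20), giving [15, 15, 20].

[15, 15, 20]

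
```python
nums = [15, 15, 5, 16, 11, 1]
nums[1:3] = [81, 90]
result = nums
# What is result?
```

nums starts as [15, 15, 5, 16, 11, 1] (length 6). The slice nums[1:3] covers indices [1, 2] with values [15, 5]. Replacing that slice with [81, 90] (same length) produces [15, 81, 90, 16, 11, 1].

[15, 81, 90, 16, 11, 1]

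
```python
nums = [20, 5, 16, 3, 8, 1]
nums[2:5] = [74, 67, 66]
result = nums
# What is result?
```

nums starts as [20, 5, 16, 3, 8, 1] (length 6). The slice nums[2:5] covers indices [2, 3, 4] with values [16, 3, 8]. Replacing that slice with [74, 67, 66] (same length) produces [20, 5, 74, 67, 66, 1].

[20, 5, 74, 67, 66, 1]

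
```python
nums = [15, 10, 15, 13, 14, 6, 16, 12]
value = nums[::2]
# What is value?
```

nums has length 8. The slice nums[::2] selects indices [0, 2, 4, 6] (0->15, 2->15, 4->14, 6->16), giving [15, 15, 14, 16].

[15, 15, 14, 16]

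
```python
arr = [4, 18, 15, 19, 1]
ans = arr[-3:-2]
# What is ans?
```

arr has length 5. The slice arr[-3:-2] selects indices [2] (2->15), giving [15].

[15]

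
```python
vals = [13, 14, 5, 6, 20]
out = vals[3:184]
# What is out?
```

vals has length 5. The slice vals[3:184] selects indices [3, 4] (3->6, 4->20), giving [6, 20].

[6, 20]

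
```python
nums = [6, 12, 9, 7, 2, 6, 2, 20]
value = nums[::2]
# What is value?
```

nums has length 8. The slice nums[::2] selects indices [0, 2, 4, 6] (0->6, 2->9, 4->2, 6->2), giving [6, 9, 2, 2].

[6, 9, 2, 2]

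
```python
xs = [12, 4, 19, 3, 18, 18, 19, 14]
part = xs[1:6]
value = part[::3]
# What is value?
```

xs has length 8. The slice xs[1:6] selects indices [1, 2, 3, 4, 5] (1->4, 2->19, 3->3, 4->18, 5->18), giving [4, 19, 3, 18, 18]. So part = [4, 19, 3, 18, 18]. part has length 5. The slice part[::3] selects indices [0, 3] (0->4, 3->18), giving [4, 18].

[4, 18]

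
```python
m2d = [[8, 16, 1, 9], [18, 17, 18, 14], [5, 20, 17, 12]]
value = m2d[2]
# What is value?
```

m2d has 3 rows. Row 2 is [5, 20, 17, 12].

[5, 20, 17, 12]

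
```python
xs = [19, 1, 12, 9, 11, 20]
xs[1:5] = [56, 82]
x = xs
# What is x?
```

xs starts as [19, 1, 12, 9, 11, 20] (length 6). The slice xs[1:5] covers indices [1, 2, 3, 4] with values [1, 12, 9, 11]. Replacing that slice with [56, 82] (different length) produces [19, 56, 82, 20].

[19, 56, 82, 20]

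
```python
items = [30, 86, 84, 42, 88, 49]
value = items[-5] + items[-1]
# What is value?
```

items has length 6. Negative index -5 maps to positive index 6 + (-5) = 1. items[1] = 86.
items has length 6. Negative index -1 maps to positive index 6 + (-1) = 5. items[5] = 49.
Sum: 86 + 49 = 135.

135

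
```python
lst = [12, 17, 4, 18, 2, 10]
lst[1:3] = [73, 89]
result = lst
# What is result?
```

lst starts as [12, 17, 4, 18, 2, 10] (length 6). The slice lst[1:3] covers indices [1, 2] with values [17, 4]. Replacing that slice with [73, 89] (same length) produces [12, 73, 89, 18, 2, 10].

[12, 73, 89, 18, 2, 10]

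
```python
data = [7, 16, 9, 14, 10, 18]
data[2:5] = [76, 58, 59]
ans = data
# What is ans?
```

data starts as [7, 16, 9, 14, 10, 18] (length 6). The slice data[2:5] covers indices [2, 3, 4] with values [9, 14, 10]. Replacing that slice with [76, 58, 59] (same length) produces [7, 16, 76, 58, 59, 18].

[7, 16, 76, 58, 59, 18]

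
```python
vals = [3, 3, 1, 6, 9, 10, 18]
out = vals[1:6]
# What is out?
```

vals has length 7. The slice vals[1:6] selects indices [1, 2, 3, 4, 5] (1->3, 2->1, 3->6, 4->9, 5->10), giving [3, 1, 6, 9, 10].

[3, 1, 6, 9, 10]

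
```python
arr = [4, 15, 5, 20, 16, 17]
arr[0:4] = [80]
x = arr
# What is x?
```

arr starts as [4, 15, 5, 20, 16, 17] (length 6). The slice arr[0:4] covers indices [0, 1, 2, 3] with values [4, 15, 5, 20]. Replacing that slice with [80] (different length) produces [80, 16, 17].

[80, 16, 17]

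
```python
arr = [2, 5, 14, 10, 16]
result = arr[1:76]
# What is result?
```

arr has length 5. The slice arr[1:76] selects indices [1, 2, 3, 4] (1->5, 2->14, 3->10, 4->16), giving [5, 14, 10, 16].

[5, 14, 10, 16]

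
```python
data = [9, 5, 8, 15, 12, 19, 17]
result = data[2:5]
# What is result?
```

data has length 7. The slice data[2:5] selects indices [2, 3, 4] (2->8, 3->15, 4->12), giving [8, 15, 12].

[8, 15, 12]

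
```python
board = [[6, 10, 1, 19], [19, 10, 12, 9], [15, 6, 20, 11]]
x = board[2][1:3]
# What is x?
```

board[2] = [15, 6, 20, 11]. board[2] has length 4. The slice board[2][1:3] selects indices [1, 2] (1->6, 2->20), giving [6, 20].

[6, 20]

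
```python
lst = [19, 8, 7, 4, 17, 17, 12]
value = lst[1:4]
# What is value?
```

lst has length 7. The slice lst[1:4] selects indices [1, 2, 3] (1->8, 2->7, 3->4), giving [8, 7, 4].

[8, 7, 4]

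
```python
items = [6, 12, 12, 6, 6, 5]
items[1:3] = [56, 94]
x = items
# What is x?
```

items starts as [6, 12, 12, 6, 6, 5] (length 6). The slice items[1:3] covers indices [1, 2] with values [12, 12]. Replacing that slice with [56, 94] (same length) produces [6, 56, 94, 6, 6, 5].

[6, 56, 94, 6, 6, 5]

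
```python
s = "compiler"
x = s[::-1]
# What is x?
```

s has length 8. The slice s[::-1] selects indices [7, 6, 5, 4, 3, 2, 1, 0] (7->'r', 6->'e', 5->'l', 4->'i', 3->'p', 2->'m', 1->'o', 0->'c'), giving 'relipmoc'.

'relipmoc'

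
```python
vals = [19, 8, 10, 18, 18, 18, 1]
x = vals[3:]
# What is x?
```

vals has length 7. The slice vals[3:] selects indices [3, 4, 5, 6] (3->18, 4->18, 5->18, 6->1), giving [18, 18, 18, 1].

[18, 18, 18, 1]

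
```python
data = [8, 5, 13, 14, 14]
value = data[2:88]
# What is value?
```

data has length 5. The slice data[2:88] selects indices [2, 3, 4] (2->13, 3->14, 4->14), giving [13, 14, 14].

[13, 14, 14]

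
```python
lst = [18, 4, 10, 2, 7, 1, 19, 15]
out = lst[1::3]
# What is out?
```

lst has length 8. The slice lst[1::3] selects indices [1, 4, 7] (1->4, 4->7, 7->15), giving [4, 7, 15].

[4, 7, 15]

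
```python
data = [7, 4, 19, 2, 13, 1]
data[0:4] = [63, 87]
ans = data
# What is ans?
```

data starts as [7, 4, 19, 2, 13, 1] (length 6). The slice data[0:4] covers indices [0, 1, 2, 3] with values [7, 4, 19, 2]. Replacing that slice with [63, 87] (different length) produces [63, 87, 13, 1].

[63, 87, 13, 1]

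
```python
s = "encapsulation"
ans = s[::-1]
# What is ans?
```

s has length 13. The slice s[::-1] selects indices [12, 11, 10, 9, 8, 7, 6, 5, 4, 3, 2, 1, 0] (12->'n', 11->'o', 10->'i', 9->'t', 8->'a', 7->'l', 6->'u', 5->'s', 4->'p', 3->'a', 2->'c', 1->'n', 0->'e'), giving 'noitaluspacne'.

'noitaluspacne'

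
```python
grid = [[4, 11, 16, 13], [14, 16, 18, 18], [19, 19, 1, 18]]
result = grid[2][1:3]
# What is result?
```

grid[2] = [19, 19, 1, 18]. grid[2] has length 4. The slice grid[2][1:3] selects indices [1, 2] (1->19, 2->1), giving [19, 1].

[19, 1]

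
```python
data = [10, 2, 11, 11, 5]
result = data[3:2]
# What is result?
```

data has length 5. The slice data[3:2] resolves to an empty index range, so the result is [].

[]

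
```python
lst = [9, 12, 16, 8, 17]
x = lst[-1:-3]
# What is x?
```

lst has length 5. The slice lst[-1:-3] resolves to an empty index range, so the result is [].

[]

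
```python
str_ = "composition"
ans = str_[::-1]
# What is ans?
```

str_ has length 11. The slice str_[::-1] selects indices [10, 9, 8, 7, 6, 5, 4, 3, 2, 1, 0] (10->'n', 9->'o', 8->'i', 7->'t', 6->'i', 5->'s', 4->'o', 3->'p', 2->'m', 1->'o', 0->'c'), giving 'noitisopmoc'.

'noitisopmoc'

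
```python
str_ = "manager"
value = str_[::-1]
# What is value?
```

str_ has length 7. The slice str_[::-1] selects indices [6, 5, 4, 3, 2, 1, 0] (6->'r', 5->'e', 4->'g', 3->'a', 2->'n', 1->'a', 0->'m'), giving 'reganam'.

'reganam'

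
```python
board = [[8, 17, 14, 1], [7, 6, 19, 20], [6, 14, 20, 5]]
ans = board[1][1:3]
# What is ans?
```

board[1] = [7, 6, 19, 20]. board[1] has length 4. The slice board[1][1:3] selects indices [1, 2] (1->6, 2->19), giving [6, 19].

[6, 19]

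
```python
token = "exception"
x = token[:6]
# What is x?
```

token has length 9. The slice token[:6] selects indices [0, 1, 2, 3, 4, 5] (0->'e', 1->'x', 2->'c', 3->'e', 4->'p', 5->'t'), giving 'except'.

'except'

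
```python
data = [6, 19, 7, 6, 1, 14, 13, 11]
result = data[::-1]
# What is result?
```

data has length 8. The slice data[::-1] selects indices [7, 6, 5, 4, 3, 2, 1, 0] (7->11, 6->13, 5->14, 4->1, 3->6, 2->7, 1->19, 0->6), giving [11, 13, 14, 1, 6, 7, 19, 6].

[11, 13, 14, 1, 6, 7, 19, 6]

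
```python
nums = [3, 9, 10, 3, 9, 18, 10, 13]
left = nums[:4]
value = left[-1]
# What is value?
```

nums has length 8. The slice nums[:4] selects indices [0, 1, 2, 3] (0->3, 1->9, 2->10, 3->3), giving [3, 9, 10, 3]. So left = [3, 9, 10, 3]. Then left[-1] = 3.

3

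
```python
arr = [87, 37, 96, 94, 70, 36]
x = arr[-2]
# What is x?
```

arr has length 6. Negative index -2 maps to positive index 6 + (-2) = 4. arr[4] = 70.

70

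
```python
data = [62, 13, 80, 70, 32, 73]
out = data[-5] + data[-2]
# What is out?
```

data has length 6. Negative index -5 maps to positive index 6 + (-5) = 1. data[1] = 13.
data has length 6. Negative index -2 maps to positive index 6 + (-2) = 4. data[4] = 32.
Sum: 13 + 32 = 45.

45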